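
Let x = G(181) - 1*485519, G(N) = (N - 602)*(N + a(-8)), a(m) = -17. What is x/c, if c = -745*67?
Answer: 554563/49915 ≈ 11.110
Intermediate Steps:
G(N) = (-602 + N)*(-17 + N) (G(N) = (N - 602)*(N - 17) = (-602 + N)*(-17 + N))
c = -49915
x = -554563 (x = (10234 + 181² - 619*181) - 1*485519 = (10234 + 32761 - 112039) - 485519 = -69044 - 485519 = -554563)
x/c = -554563/(-49915) = -554563*(-1/49915) = 554563/49915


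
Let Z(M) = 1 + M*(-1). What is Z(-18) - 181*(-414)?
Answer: 74953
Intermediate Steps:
Z(M) = 1 - M
Z(-18) - 181*(-414) = (1 - 1*(-18)) - 181*(-414) = (1 + 18) + 74934 = 19 + 74934 = 74953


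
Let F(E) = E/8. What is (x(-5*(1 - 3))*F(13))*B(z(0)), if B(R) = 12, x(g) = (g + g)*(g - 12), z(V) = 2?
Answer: -780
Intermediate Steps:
x(g) = 2*g*(-12 + g) (x(g) = (2*g)*(-12 + g) = 2*g*(-12 + g))
F(E) = E/8 (F(E) = E*(⅛) = E/8)
(x(-5*(1 - 3))*F(13))*B(z(0)) = ((2*(-5*(1 - 3))*(-12 - 5*(1 - 3)))*((⅛)*13))*12 = ((2*(-5*(-2))*(-12 - 5*(-2)))*(13/8))*12 = ((2*10*(-12 + 10))*(13/8))*12 = ((2*10*(-2))*(13/8))*12 = -40*13/8*12 = -65*12 = -780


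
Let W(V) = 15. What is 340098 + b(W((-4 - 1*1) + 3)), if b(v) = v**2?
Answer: 340323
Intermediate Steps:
340098 + b(W((-4 - 1*1) + 3)) = 340098 + 15**2 = 340098 + 225 = 340323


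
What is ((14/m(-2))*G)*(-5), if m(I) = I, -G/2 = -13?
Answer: 910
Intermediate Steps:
G = 26 (G = -2*(-13) = 26)
((14/m(-2))*G)*(-5) = ((14/(-2))*26)*(-5) = ((14*(-½))*26)*(-5) = -7*26*(-5) = -182*(-5) = 910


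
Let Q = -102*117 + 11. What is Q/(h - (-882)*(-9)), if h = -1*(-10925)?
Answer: -11923/2987 ≈ -3.9916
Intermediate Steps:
h = 10925
Q = -11923 (Q = -11934 + 11 = -11923)
Q/(h - (-882)*(-9)) = -11923/(10925 - (-882)*(-9)) = -11923/(10925 - 1*7938) = -11923/(10925 - 7938) = -11923/2987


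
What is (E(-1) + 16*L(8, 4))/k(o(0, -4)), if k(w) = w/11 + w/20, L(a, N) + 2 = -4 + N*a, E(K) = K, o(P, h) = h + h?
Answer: -22825/62 ≈ -368.15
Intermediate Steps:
o(P, h) = 2*h
L(a, N) = -6 + N*a (L(a, N) = -2 + (-4 + N*a) = -6 + N*a)
k(w) = 31*w/220 (k(w) = w*(1/11) + w*(1/20) = w/11 + w/20 = 31*w/220)
(E(-1) + 16*L(8, 4))/k(o(0, -4)) = (-1 + 16*(-6 + 4*8))/((31*(2*(-4))/220)) = (-1 + 16*(-6 + 32))/(((31/220)*(-8))) = (-1 + 16*26)/(-62/55) = (-1 + 416)*(-55/62) = 415*(-55/62) = -22825/62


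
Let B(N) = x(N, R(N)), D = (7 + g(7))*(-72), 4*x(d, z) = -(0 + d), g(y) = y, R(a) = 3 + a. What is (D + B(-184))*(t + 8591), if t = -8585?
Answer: -5772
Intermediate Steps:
x(d, z) = -d/4 (x(d, z) = (-(0 + d))/4 = (-d)/4 = -d/4)
D = -1008 (D = (7 + 7)*(-72) = 14*(-72) = -1008)
B(N) = -N/4
(D + B(-184))*(t + 8591) = (-1008 - ¼*(-184))*(-8585 + 8591) = (-1008 + 46)*6 = -962*6 = -5772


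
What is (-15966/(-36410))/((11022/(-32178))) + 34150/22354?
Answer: 92513149142/373787772545 ≈ 0.24750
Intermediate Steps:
(-15966/(-36410))/((11022/(-32178))) + 34150/22354 = (-15966*(-1/36410))/((11022*(-1/32178))) + 34150*(1/22354) = 7983/(18205*(-1837/5363)) + 17075/11177 = (7983/18205)*(-5363/1837) + 17075/11177 = -42812829/33442585 + 17075/11177 = 92513149142/373787772545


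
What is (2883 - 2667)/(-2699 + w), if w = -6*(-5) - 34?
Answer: -72/901 ≈ -0.079911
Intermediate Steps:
w = -4 (w = 30 - 34 = -4)
(2883 - 2667)/(-2699 + w) = (2883 - 2667)/(-2699 - 4) = 216/(-2703) = 216*(-1/2703) = -72/901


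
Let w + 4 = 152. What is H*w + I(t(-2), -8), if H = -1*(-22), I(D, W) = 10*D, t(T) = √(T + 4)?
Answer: 3256 + 10*√2 ≈ 3270.1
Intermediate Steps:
t(T) = √(4 + T)
w = 148 (w = -4 + 152 = 148)
H = 22
H*w + I(t(-2), -8) = 22*148 + 10*√(4 - 2) = 3256 + 10*√2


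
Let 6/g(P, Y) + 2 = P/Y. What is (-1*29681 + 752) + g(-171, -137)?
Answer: -2980509/103 ≈ -28937.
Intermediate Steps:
g(P, Y) = 6/(-2 + P/Y)
(-1*29681 + 752) + g(-171, -137) = (-1*29681 + 752) + 6*(-137)/(-171 - 2*(-137)) = (-29681 + 752) + 6*(-137)/(-171 + 274) = -28929 + 6*(-137)/103 = -28929 + 6*(-137)*(1/103) = -28929 - 822/103 = -2980509/103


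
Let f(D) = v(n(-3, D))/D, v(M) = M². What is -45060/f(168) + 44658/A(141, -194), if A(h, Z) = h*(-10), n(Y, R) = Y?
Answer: -197670643/235 ≈ -8.4115e+5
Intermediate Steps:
A(h, Z) = -10*h
f(D) = 9/D (f(D) = (-3)²/D = 9/D)
-45060/f(168) + 44658/A(141, -194) = -45060/(9/168) + 44658/((-10*141)) = -45060/(9*(1/168)) + 44658/(-1410) = -45060/3/56 + 44658*(-1/1410) = -45060*56/3 - 7443/235 = -841120 - 7443/235 = -197670643/235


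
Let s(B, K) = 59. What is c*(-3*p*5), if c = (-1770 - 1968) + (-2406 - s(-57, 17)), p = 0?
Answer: 0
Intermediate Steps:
c = -6203 (c = (-1770 - 1968) + (-2406 - 1*59) = -3738 + (-2406 - 59) = -3738 - 2465 = -6203)
c*(-3*p*5) = -6203*(-3*0)*5 = -0*5 = -6203*0 = 0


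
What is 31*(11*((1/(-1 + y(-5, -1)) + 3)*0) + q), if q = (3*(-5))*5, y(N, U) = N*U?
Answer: -2325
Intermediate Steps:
q = -75 (q = -15*5 = -75)
31*(11*((1/(-1 + y(-5, -1)) + 3)*0) + q) = 31*(11*((1/(-1 - 5*(-1)) + 3)*0) - 75) = 31*(11*((1/(-1 + 5) + 3)*0) - 75) = 31*(11*((1/4 + 3)*0) - 75) = 31*(11*((¼ + 3)*0) - 75) = 31*(11*((13/4)*0) - 75) = 31*(11*0 - 75) = 31*(0 - 75) = 31*(-75) = -2325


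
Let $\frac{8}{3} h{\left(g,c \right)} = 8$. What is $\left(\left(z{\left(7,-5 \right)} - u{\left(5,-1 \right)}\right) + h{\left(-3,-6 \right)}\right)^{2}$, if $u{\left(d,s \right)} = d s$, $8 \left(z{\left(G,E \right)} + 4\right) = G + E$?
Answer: $\frac{289}{16} \approx 18.063$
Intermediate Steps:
$z{\left(G,E \right)} = -4 + \frac{E}{8} + \frac{G}{8}$ ($z{\left(G,E \right)} = -4 + \frac{G + E}{8} = -4 + \frac{E + G}{8} = -4 + \left(\frac{E}{8} + \frac{G}{8}\right) = -4 + \frac{E}{8} + \frac{G}{8}$)
$h{\left(g,c \right)} = 3$ ($h{\left(g,c \right)} = \frac{3}{8} \cdot 8 = 3$)
$\left(\left(z{\left(7,-5 \right)} - u{\left(5,-1 \right)}\right) + h{\left(-3,-6 \right)}\right)^{2} = \left(\left(\left(-4 + \frac{1}{8} \left(-5\right) + \frac{1}{8} \cdot 7\right) - 5 \left(-1\right)\right) + 3\right)^{2} = \left(\left(\left(-4 - \frac{5}{8} + \frac{7}{8}\right) - -5\right) + 3\right)^{2} = \left(\left(- \frac{15}{4} + 5\right) + 3\right)^{2} = \left(\frac{5}{4} + 3\right)^{2} = \left(\frac{17}{4}\right)^{2} = \frac{289}{16}$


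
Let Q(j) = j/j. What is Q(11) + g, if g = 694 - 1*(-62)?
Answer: 757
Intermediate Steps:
Q(j) = 1
g = 756 (g = 694 + 62 = 756)
Q(11) + g = 1 + 756 = 757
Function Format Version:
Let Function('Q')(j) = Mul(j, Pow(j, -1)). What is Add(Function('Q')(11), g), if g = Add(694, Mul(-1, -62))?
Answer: 757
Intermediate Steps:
Function('Q')(j) = 1
g = 756 (g = Add(694, 62) = 756)
Add(Function('Q')(11), g) = Add(1, 756) = 757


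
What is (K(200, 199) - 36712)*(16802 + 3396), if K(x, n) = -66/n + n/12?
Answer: -884969785253/1194 ≈ -7.4118e+8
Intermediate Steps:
K(x, n) = -66/n + n/12 (K(x, n) = -66/n + n*(1/12) = -66/n + n/12)
(K(200, 199) - 36712)*(16802 + 3396) = ((-66/199 + (1/12)*199) - 36712)*(16802 + 3396) = ((-66*1/199 + 199/12) - 36712)*20198 = ((-66/199 + 199/12) - 36712)*20198 = (38809/2388 - 36712)*20198 = -87629447/2388*20198 = -884969785253/1194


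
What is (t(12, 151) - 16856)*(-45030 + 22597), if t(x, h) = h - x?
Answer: 375012461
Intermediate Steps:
(t(12, 151) - 16856)*(-45030 + 22597) = ((151 - 1*12) - 16856)*(-45030 + 22597) = ((151 - 12) - 16856)*(-22433) = (139 - 16856)*(-22433) = -16717*(-22433) = 375012461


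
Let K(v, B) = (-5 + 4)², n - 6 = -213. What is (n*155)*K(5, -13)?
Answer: -32085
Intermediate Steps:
n = -207 (n = 6 - 213 = -207)
K(v, B) = 1 (K(v, B) = (-1)² = 1)
(n*155)*K(5, -13) = -207*155*1 = -32085*1 = -32085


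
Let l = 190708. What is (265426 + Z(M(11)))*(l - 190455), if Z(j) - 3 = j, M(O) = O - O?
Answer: 67153537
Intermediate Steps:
M(O) = 0
Z(j) = 3 + j
(265426 + Z(M(11)))*(l - 190455) = (265426 + (3 + 0))*(190708 - 190455) = (265426 + 3)*253 = 265429*253 = 67153537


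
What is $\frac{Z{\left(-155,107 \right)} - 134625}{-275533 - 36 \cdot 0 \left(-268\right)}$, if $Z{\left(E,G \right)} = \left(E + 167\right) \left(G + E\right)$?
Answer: $\frac{135201}{275533} \approx 0.49069$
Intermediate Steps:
$Z{\left(E,G \right)} = \left(167 + E\right) \left(E + G\right)$
$\frac{Z{\left(-155,107 \right)} - 134625}{-275533 - 36 \cdot 0 \left(-268\right)} = \frac{\left(\left(-155\right)^{2} + 167 \left(-155\right) + 167 \cdot 107 - 16585\right) - 134625}{-275533 - 36 \cdot 0 \left(-268\right)} = \frac{\left(24025 - 25885 + 17869 - 16585\right) - 134625}{-275533 - 0} = \frac{-576 - 134625}{-275533 + 0} = - \frac{135201}{-275533} = \left(-135201\right) \left(- \frac{1}{275533}\right) = \frac{135201}{275533}$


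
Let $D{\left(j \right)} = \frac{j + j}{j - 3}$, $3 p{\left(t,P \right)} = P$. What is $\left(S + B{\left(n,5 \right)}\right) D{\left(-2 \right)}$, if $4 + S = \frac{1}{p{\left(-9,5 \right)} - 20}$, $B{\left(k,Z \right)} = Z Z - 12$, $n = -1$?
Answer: $\frac{1968}{275} \approx 7.1564$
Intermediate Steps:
$p{\left(t,P \right)} = \frac{P}{3}$
$B{\left(k,Z \right)} = -12 + Z^{2}$ ($B{\left(k,Z \right)} = Z^{2} - 12 = -12 + Z^{2}$)
$S = - \frac{223}{55}$ ($S = -4 + \frac{1}{\frac{1}{3} \cdot 5 - 20} = -4 + \frac{1}{\frac{5}{3} - 20} = -4 + \frac{1}{- \frac{55}{3}} = -4 - \frac{3}{55} = - \frac{223}{55} \approx -4.0545$)
$D{\left(j \right)} = \frac{2 j}{-3 + j}$
$\left(S + B{\left(n,5 \right)}\right) D{\left(-2 \right)} = \left(- \frac{223}{55} - \left(12 - 5^{2}\right)\right) 2 \left(-2\right) \frac{1}{-3 - 2} = \left(- \frac{223}{55} + \left(-12 + 25\right)\right) 2 \left(-2\right) \frac{1}{-5} = \left(- \frac{223}{55} + 13\right) 2 \left(-2\right) \left(- \frac{1}{5}\right) = \frac{492}{55} \cdot \frac{4}{5} = \frac{1968}{275}$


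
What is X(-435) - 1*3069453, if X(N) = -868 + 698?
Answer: -3069623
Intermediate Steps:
X(N) = -170
X(-435) - 1*3069453 = -170 - 1*3069453 = -170 - 3069453 = -3069623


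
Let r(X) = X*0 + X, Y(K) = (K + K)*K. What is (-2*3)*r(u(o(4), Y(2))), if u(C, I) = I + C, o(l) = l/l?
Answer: -54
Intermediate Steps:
Y(K) = 2*K² (Y(K) = (2*K)*K = 2*K²)
o(l) = 1
u(C, I) = C + I
r(X) = X (r(X) = 0 + X = X)
(-2*3)*r(u(o(4), Y(2))) = (-2*3)*(1 + 2*2²) = -6*(1 + 2*4) = -6*(1 + 8) = -6*9 = -54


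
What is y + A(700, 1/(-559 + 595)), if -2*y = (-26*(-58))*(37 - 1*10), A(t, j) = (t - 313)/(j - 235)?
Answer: -172222254/8459 ≈ -20360.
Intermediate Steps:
A(t, j) = (-313 + t)/(-235 + j)
y = -20358 (y = -(-26*(-58))*(37 - 1*10)/2 = -754*(37 - 10) = -754*27 = -½*40716 = -20358)
y + A(700, 1/(-559 + 595)) = -20358 + (-313 + 700)/(-235 + 1/(-559 + 595)) = -20358 + 387/(-235 + 1/36) = -20358 + 387/(-8459/36) = -20358 - 36/8459*387 = -20358 - 13932/8459 = -172222254/8459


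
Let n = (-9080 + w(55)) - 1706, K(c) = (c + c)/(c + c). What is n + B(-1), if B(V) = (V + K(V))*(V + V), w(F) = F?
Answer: -10731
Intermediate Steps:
K(c) = 1 (K(c) = (2*c)/((2*c)) = (2*c)*(1/(2*c)) = 1)
B(V) = 2*V*(1 + V) (B(V) = (V + 1)*(V + V) = (1 + V)*(2*V) = 2*V*(1 + V))
n = -10731 (n = (-9080 + 55) - 1706 = -9025 - 1706 = -10731)
n + B(-1) = -10731 + 2*(-1)*(1 - 1) = -10731 + 2*(-1)*0 = -10731 + 0 = -10731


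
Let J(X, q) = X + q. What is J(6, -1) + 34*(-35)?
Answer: -1185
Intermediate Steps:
J(6, -1) + 34*(-35) = (6 - 1) + 34*(-35) = 5 - 1190 = -1185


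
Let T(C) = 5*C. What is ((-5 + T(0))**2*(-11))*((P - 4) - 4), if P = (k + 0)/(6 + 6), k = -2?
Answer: 13475/6 ≈ 2245.8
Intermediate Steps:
P = -1/6 (P = (-2 + 0)/(6 + 6) = -2/12 = -2*1/12 = -1/6 ≈ -0.16667)
((-5 + T(0))**2*(-11))*((P - 4) - 4) = ((-5 + 5*0)**2*(-11))*((-1/6 - 4) - 4) = ((-5 + 0)**2*(-11))*(-25/6 - 4) = ((-5)**2*(-11))*(-49/6) = (25*(-11))*(-49/6) = -275*(-49/6) = 13475/6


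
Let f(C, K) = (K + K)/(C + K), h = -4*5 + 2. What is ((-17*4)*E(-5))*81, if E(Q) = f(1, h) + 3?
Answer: -28188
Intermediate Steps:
h = -18 (h = -20 + 2 = -18)
f(C, K) = 2*K/(C + K) (f(C, K) = (2*K)/(C + K) = 2*K/(C + K))
E(Q) = 87/17 (E(Q) = 2*(-18)/(1 - 18) + 3 = 2*(-18)/(-17) + 3 = 2*(-18)*(-1/17) + 3 = 36/17 + 3 = 87/17)
((-17*4)*E(-5))*81 = (-17*4*(87/17))*81 = -68*87/17*81 = -348*81 = -28188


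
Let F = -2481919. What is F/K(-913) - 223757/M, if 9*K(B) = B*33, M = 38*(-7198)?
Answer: 185349129929/249727412 ≈ 742.21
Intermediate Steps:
M = -273524
K(B) = 11*B/3 (K(B) = (B*33)/9 = (33*B)/9 = 11*B/3)
F/K(-913) - 223757/M = -2481919/((11/3)*(-913)) - 223757/(-273524) = -2481919/(-10043/3) - 223757*(-1/273524) = -2481919*(-3/10043) + 223757/273524 = 676887/913 + 223757/273524 = 185349129929/249727412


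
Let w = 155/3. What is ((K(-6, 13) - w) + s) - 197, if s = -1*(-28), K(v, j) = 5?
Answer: -647/3 ≈ -215.67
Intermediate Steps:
w = 155/3 (w = 155*(1/3) = 155/3 ≈ 51.667)
s = 28
((K(-6, 13) - w) + s) - 197 = ((5 - 1*155/3) + 28) - 197 = ((5 - 155/3) + 28) - 197 = (-140/3 + 28) - 197 = -56/3 - 197 = -647/3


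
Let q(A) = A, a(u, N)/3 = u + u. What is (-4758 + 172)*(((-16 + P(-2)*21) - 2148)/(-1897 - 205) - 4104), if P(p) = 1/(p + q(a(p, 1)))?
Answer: 39551693305/2102 ≈ 1.8816e+7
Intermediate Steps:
a(u, N) = 6*u (a(u, N) = 3*(u + u) = 3*(2*u) = 6*u)
P(p) = 1/(7*p) (P(p) = 1/(p + 6*p) = 1/(7*p))
(-4758 + 172)*(((-16 + P(-2)*21) - 2148)/(-1897 - 205) - 4104) = (-4758 + 172)*(((-16 + ((⅐)/(-2))*21) - 2148)/(-1897 - 205) - 4104) = -4586*(((-16 + ((⅐)*(-½))*21) - 2148)/(-2102) - 4104) = -4586*(((-16 - 1/14*21) - 2148)*(-1/2102) - 4104) = -4586*(((-16 - 3/2) - 2148)*(-1/2102) - 4104) = -4586*((-35/2 - 2148)*(-1/2102) - 4104) = -4586*(-4331/2*(-1/2102) - 4104) = -4586*(4331/4204 - 4104) = -4586*(-17248885/4204) = 39551693305/2102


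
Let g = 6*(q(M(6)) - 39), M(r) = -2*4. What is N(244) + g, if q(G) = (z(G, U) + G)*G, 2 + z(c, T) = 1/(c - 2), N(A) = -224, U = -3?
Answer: 134/5 ≈ 26.800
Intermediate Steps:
z(c, T) = -2 + 1/(-2 + c) (z(c, T) = -2 + 1/(c - 2) = -2 + 1/(-2 + c))
M(r) = -8
q(G) = G*(G + (5 - 2*G)/(-2 + G)) (q(G) = ((5 - 2*G)/(-2 + G) + G)*G = (G + (5 - 2*G)/(-2 + G))*G = G*(G + (5 - 2*G)/(-2 + G)))
g = 1254/5 (g = 6*(-8*(5 + (-8)**2 - 4*(-8))/(-2 - 8) - 39) = 6*(-8*(5 + 64 + 32)/(-10) - 39) = 6*(-8*(-1/10)*101 - 39) = 6*(404/5 - 39) = 6*(209/5) = 1254/5 ≈ 250.80)
N(244) + g = -224 + 1254/5 = 134/5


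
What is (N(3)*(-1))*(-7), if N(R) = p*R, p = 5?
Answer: 105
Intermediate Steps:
N(R) = 5*R
(N(3)*(-1))*(-7) = ((5*3)*(-1))*(-7) = (15*(-1))*(-7) = -15*(-7) = 105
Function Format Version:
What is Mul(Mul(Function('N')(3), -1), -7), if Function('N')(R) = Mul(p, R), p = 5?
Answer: 105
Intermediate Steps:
Function('N')(R) = Mul(5, R)
Mul(Mul(Function('N')(3), -1), -7) = Mul(Mul(Mul(5, 3), -1), -7) = Mul(Mul(15, -1), -7) = Mul(-15, -7) = 105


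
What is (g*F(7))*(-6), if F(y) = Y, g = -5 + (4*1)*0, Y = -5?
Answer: -150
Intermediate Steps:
g = -5 (g = -5 + 4*0 = -5 + 0 = -5)
F(y) = -5
(g*F(7))*(-6) = -5*(-5)*(-6) = 25*(-6) = -150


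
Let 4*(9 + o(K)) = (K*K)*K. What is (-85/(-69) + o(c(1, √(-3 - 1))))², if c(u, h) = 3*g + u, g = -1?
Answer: 454276/4761 ≈ 95.416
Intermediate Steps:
c(u, h) = -3 + u (c(u, h) = 3*(-1) + u = -3 + u)
o(K) = -9 + K³/4 (o(K) = -9 + ((K*K)*K)/4 = -9 + (K²*K)/4 = -9 + K³/4)
(-85/(-69) + o(c(1, √(-3 - 1))))² = (-85/(-69) + (-9 + (-3 + 1)³/4))² = (-85*(-1/69) + (-9 + (¼)*(-2)³))² = (85/69 + (-9 + (¼)*(-8)))² = (85/69 + (-9 - 2))² = (85/69 - 11)² = (-674/69)² = 454276/4761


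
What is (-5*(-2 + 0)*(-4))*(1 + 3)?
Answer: -160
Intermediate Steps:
(-5*(-2 + 0)*(-4))*(1 + 3) = -(-10)*(-4)*4 = -5*8*4 = -40*4 = -160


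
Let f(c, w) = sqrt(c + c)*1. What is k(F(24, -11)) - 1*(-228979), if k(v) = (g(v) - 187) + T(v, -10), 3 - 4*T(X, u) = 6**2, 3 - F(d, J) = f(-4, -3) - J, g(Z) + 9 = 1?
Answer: 915103/4 ≈ 2.2878e+5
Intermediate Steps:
g(Z) = -8 (g(Z) = -9 + 1 = -8)
f(c, w) = sqrt(2)*sqrt(c) (f(c, w) = sqrt(2*c)*1 = (sqrt(2)*sqrt(c))*1 = sqrt(2)*sqrt(c))
F(d, J) = 3 + J - 2*I*sqrt(2) (F(d, J) = 3 - (sqrt(2)*sqrt(-4) - J) = 3 - (sqrt(2)*(2*I) - J) = 3 - (2*I*sqrt(2) - J) = 3 - (-J + 2*I*sqrt(2)) = 3 + (J - 2*I*sqrt(2)) = 3 + J - 2*I*sqrt(2))
T(X, u) = -33/4 (T(X, u) = 3/4 - 1/4*6**2 = 3/4 - 1/4*36 = 3/4 - 9 = -33/4)
k(v) = -813/4 (k(v) = (-8 - 187) - 33/4 = -195 - 33/4 = -813/4)
k(F(24, -11)) - 1*(-228979) = -813/4 - 1*(-228979) = -813/4 + 228979 = 915103/4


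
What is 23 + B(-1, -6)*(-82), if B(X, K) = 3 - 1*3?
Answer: 23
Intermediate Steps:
B(X, K) = 0 (B(X, K) = 3 - 3 = 0)
23 + B(-1, -6)*(-82) = 23 + 0*(-82) = 23 + 0 = 23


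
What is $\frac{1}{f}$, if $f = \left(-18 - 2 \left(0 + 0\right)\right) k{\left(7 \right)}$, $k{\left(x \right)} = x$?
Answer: $- \frac{1}{126} \approx -0.0079365$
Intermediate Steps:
$f = -126$ ($f = \left(-18 - 2 \left(0 + 0\right)\right) 7 = \left(-18 - 0\right) 7 = \left(-18 + 0\right) 7 = \left(-18\right) 7 = -126$)
$\frac{1}{f} = \frac{1}{-126} = - \frac{1}{126}$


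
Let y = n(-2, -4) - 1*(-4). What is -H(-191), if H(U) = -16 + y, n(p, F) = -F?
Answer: 8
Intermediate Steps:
y = 8 (y = -1*(-4) - 1*(-4) = 4 + 4 = 8)
H(U) = -8 (H(U) = -16 + 8 = -8)
-H(-191) = -1*(-8) = 8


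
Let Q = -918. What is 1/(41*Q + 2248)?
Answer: -1/35390 ≈ -2.8257e-5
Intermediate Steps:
1/(41*Q + 2248) = 1/(41*(-918) + 2248) = 1/(-37638 + 2248) = 1/(-35390) = -1/35390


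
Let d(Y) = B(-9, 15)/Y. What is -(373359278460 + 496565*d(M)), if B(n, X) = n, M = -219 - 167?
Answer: -144116685954645/386 ≈ -3.7336e+11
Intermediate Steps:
M = -386
d(Y) = -9/Y
-(373359278460 + 496565*d(M)) = -496565/(1/(751884 - 9/(-386))) = -496565/(1/(751884 - 9*(-1/386))) = -496565/(1/(751884 + 9/386)) = -496565/(1/(290227233/386)) = -496565/386/290227233 = -496565*290227233/386 = -144116685954645/386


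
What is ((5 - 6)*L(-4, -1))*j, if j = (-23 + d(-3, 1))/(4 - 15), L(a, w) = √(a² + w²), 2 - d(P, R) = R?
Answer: -2*√17 ≈ -8.2462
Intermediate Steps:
d(P, R) = 2 - R
j = 2 (j = (-23 + (2 - 1*1))/(4 - 15) = (-23 + (2 - 1))/(-11) = (-23 + 1)*(-1/11) = -22*(-1/11) = 2)
((5 - 6)*L(-4, -1))*j = ((5 - 6)*√((-4)² + (-1)²))*2 = -√(16 + 1)*2 = -√17*2 = -2*√17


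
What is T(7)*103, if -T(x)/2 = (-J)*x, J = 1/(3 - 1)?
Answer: 721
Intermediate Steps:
J = ½ (J = 1/2 = ½ ≈ 0.50000)
T(x) = x (T(x) = -2*(-1*½)*x = -(-1)*x = x)
T(7)*103 = 7*103 = 721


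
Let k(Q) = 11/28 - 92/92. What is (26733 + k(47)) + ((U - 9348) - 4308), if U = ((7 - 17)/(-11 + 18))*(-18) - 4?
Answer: 366747/28 ≈ 13098.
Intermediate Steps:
k(Q) = -17/28 (k(Q) = 11*(1/28) - 92*1/92 = 11/28 - 1 = -17/28)
U = 152/7 (U = -10/7*(-18) - 4 = 180/7 - 4 = 152/7 ≈ 21.714)
(26733 + k(47)) + ((U - 9348) - 4308) = (26733 - 17/28) + ((152/7 - 9348) - 4308) = 748507/28 + (-65284/7 - 4308) = 748507/28 - 95440/7 = 366747/28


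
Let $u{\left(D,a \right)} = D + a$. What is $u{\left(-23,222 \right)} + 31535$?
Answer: $31734$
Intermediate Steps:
$u{\left(-23,222 \right)} + 31535 = \left(-23 + 222\right) + 31535 = 199 + 31535 = 31734$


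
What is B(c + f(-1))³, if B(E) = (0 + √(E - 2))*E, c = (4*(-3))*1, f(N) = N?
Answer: 32955*I*√15 ≈ 1.2763e+5*I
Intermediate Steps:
c = -12 (c = -12*1 = -12)
B(E) = E*√(-2 + E) (B(E) = (0 + √(-2 + E))*E = √(-2 + E)*E = E*√(-2 + E))
B(c + f(-1))³ = ((-12 - 1)*√(-2 + (-12 - 1)))³ = (-13*√(-2 - 13))³ = (-13*I*√15)³ = 32955*I*√15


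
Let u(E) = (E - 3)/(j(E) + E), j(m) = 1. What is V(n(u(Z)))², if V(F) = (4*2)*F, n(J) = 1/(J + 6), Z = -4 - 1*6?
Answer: 5184/4489 ≈ 1.1548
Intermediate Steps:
Z = -10 (Z = -4 - 6 = -10)
u(E) = (-3 + E)/(1 + E) (u(E) = (E - 3)/(1 + E) = (-3 + E)/(1 + E))
n(J) = 1/(6 + J)
V(F) = 8*F
V(n(u(Z)))² = (8/(6 + (-3 - 10)/(1 - 10)))² = (8/(6 - 13/(-9)))² = (8/(6 - ⅑*(-13)))² = (8/(6 + 13/9))² = (8/(67/9))² = (8*(9/67))² = (72/67)² = 5184/4489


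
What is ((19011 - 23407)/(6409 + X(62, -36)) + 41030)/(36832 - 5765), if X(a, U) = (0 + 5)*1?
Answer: 2799596/2119827 ≈ 1.3207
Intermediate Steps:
X(a, U) = 5 (X(a, U) = 5*1 = 5)
((19011 - 23407)/(6409 + X(62, -36)) + 41030)/(36832 - 5765) = ((19011 - 23407)/(6409 + 5) + 41030)/(36832 - 5765) = (-4396/6414 + 41030)/31067 = (-4396*1/6414 + 41030)*(1/31067) = (-2198/3207 + 41030)*(1/31067) = (131581012/3207)*(1/31067) = 2799596/2119827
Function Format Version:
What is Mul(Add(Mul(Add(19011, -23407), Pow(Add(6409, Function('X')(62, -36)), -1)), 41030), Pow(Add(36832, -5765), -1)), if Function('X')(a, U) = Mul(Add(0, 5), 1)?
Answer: Rational(2799596, 2119827) ≈ 1.3207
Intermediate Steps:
Function('X')(a, U) = 5 (Function('X')(a, U) = Mul(5, 1) = 5)
Mul(Add(Mul(Add(19011, -23407), Pow(Add(6409, Function('X')(62, -36)), -1)), 41030), Pow(Add(36832, -5765), -1)) = Mul(Add(Mul(Add(19011, -23407), Pow(Add(6409, 5), -1)), 41030), Pow(Add(36832, -5765), -1)) = Mul(Add(Mul(-4396, Pow(6414, -1)), 41030), Pow(31067, -1)) = Mul(Add(Mul(-4396, Rational(1, 6414)), 41030), Rational(1, 31067)) = Mul(Add(Rational(-2198, 3207), 41030), Rational(1, 31067)) = Mul(Rational(131581012, 3207), Rational(1, 31067)) = Rational(2799596, 2119827)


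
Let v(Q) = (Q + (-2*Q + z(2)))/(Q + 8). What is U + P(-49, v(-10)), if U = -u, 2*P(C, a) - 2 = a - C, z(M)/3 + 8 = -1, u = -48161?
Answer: 192763/4 ≈ 48191.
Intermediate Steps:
z(M) = -27 (z(M) = -24 + 3*(-1) = -24 - 3 = -27)
v(Q) = (-27 - Q)/(8 + Q) (v(Q) = (Q + (-2*Q - 27))/(Q + 8) = (Q + (-27 - 2*Q))/(8 + Q) = (-27 - Q)/(8 + Q))
P(C, a) = 1 + a/2 - C/2 (P(C, a) = 1 + (a - C)/2 = 1 + (a/2 - C/2) = 1 + a/2 - C/2)
U = 48161 (U = -1*(-48161) = 48161)
U + P(-49, v(-10)) = 48161 + (1 + ((-27 - 1*(-10))/(8 - 10))/2 - ½*(-49)) = 48161 + (1 + ((-27 + 10)/(-2))/2 + 49/2) = 48161 + (1 + (-½*(-17))/2 + 49/2) = 48161 + (1 + (½)*(17/2) + 49/2) = 48161 + (1 + 17/4 + 49/2) = 48161 + 119/4 = 192763/4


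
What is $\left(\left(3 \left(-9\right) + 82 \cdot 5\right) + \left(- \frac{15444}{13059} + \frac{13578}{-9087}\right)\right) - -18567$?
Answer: $\frac{83274982060}{4395079} \approx 18947.0$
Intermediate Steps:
$\left(\left(3 \left(-9\right) + 82 \cdot 5\right) + \left(- \frac{15444}{13059} + \frac{13578}{-9087}\right)\right) - -18567 = \left(\left(-27 + 410\right) + \left(\left(-15444\right) \frac{1}{13059} + 13578 \left(- \frac{1}{9087}\right)\right)\right) + 18567 = \left(383 - \frac{11764990}{4395079}\right) + 18567 = \frac{1671550267}{4395079} + 18567 = \frac{83274982060}{4395079}$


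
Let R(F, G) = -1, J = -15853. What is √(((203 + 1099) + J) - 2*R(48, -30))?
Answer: I*√14549 ≈ 120.62*I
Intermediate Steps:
√(((203 + 1099) + J) - 2*R(48, -30)) = √(((203 + 1099) - 15853) - 2*(-1)) = √((1302 - 15853) + 2) = √(-14551 + 2) = √(-14549) = I*√14549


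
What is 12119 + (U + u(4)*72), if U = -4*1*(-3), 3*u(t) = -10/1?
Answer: 11891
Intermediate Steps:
u(t) = -10/3 (u(t) = (-10/1)/3 = (-10*1)/3 = (⅓)*(-10) = -10/3)
U = 12 (U = -4*(-3) = 12)
12119 + (U + u(4)*72) = 12119 + (12 - 10/3*72) = 12119 + (12 - 240) = 12119 - 228 = 11891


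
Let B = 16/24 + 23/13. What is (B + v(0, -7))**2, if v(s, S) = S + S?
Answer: 203401/1521 ≈ 133.73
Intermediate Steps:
v(s, S) = 2*S
B = 95/39 (B = 16*(1/24) + 23*(1/13) = 2/3 + 23/13 = 95/39 ≈ 2.4359)
(B + v(0, -7))**2 = (95/39 + 2*(-7))**2 = (95/39 - 14)**2 = (-451/39)**2 = 203401/1521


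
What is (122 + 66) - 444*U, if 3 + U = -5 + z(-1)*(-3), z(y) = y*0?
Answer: 3740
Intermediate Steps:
z(y) = 0
U = -8 (U = -3 + (-5 + 0*(-3)) = -3 + (-5 + 0) = -3 - 5 = -8)
(122 + 66) - 444*U = (122 + 66) - 444*(-8) = 188 + 3552 = 3740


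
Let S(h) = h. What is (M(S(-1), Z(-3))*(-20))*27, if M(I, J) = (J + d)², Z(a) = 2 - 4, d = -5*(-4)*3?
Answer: -1816560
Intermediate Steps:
d = 60 (d = 20*3 = 60)
Z(a) = -2
M(I, J) = (60 + J)² (M(I, J) = (J + 60)² = (60 + J)²)
(M(S(-1), Z(-3))*(-20))*27 = ((60 - 2)²*(-20))*27 = (58²*(-20))*27 = (3364*(-20))*27 = -67280*27 = -1816560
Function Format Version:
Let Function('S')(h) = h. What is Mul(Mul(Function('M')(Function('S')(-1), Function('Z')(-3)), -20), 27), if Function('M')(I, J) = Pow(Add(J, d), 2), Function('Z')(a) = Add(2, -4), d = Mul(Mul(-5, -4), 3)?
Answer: -1816560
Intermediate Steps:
d = 60 (d = Mul(20, 3) = 60)
Function('Z')(a) = -2
Function('M')(I, J) = Pow(Add(60, J), 2) (Function('M')(I, J) = Pow(Add(J, 60), 2) = Pow(Add(60, J), 2))
Mul(Mul(Function('M')(Function('S')(-1), Function('Z')(-3)), -20), 27) = Mul(Mul(Pow(Add(60, -2), 2), -20), 27) = Mul(Mul(Pow(58, 2), -20), 27) = Mul(Mul(3364, -20), 27) = Mul(-67280, 27) = -1816560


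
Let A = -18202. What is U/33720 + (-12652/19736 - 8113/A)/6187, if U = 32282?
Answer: 118005131572091/123265729204260 ≈ 0.95732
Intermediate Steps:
U/33720 + (-12652/19736 - 8113/A)/6187 = 32282/33720 + (-12652/19736 - 8113/(-18202))/6187 = 32282*(1/33720) + (-12652*1/19736 - 8113*(-1/18202))*(1/6187) = 16141/16860 + (-3163/4934 + 427/958)*(1/6187) = 16141/16860 - 230834/1181693*1/6187 = 16141/16860 - 230834/7311134591 = 118005131572091/123265729204260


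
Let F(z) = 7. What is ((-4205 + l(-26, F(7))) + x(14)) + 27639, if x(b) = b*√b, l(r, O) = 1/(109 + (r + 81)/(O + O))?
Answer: 37049168/1581 + 14*√14 ≈ 23486.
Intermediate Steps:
l(r, O) = 1/(109 + (81 + r)/(2*O)) (l(r, O) = 1/(109 + (81 + r)/((2*O))) = 1/(109 + (81 + r)*(1/(2*O))) = 1/(109 + (81 + r)/(2*O)))
x(b) = b^(3/2)
((-4205 + l(-26, F(7))) + x(14)) + 27639 = ((-4205 + 2*7/(81 - 26 + 218*7)) + 14^(3/2)) + 27639 = ((-4205 + 2*7/(81 - 26 + 1526)) + 14*√14) + 27639 = ((-4205 + 2*7/1581) + 14*√14) + 27639 = ((-4205 + 2*7*(1/1581)) + 14*√14) + 27639 = ((-4205 + 14/1581) + 14*√14) + 27639 = (-6648091/1581 + 14*√14) + 27639 = 37049168/1581 + 14*√14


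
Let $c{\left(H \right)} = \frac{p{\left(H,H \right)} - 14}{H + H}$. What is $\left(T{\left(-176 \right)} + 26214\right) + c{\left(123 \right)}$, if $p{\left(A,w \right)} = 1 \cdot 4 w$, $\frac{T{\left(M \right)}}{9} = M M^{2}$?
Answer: $- \frac{6031891471}{123} \approx -4.904 \cdot 10^{7}$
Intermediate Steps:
$T{\left(M \right)} = 9 M^{3}$ ($T{\left(M \right)} = 9 M M^{2} = 9 M^{3}$)
$p{\left(A,w \right)} = 4 w$
$c{\left(H \right)} = \frac{-14 + 4 H}{2 H}$ ($c{\left(H \right)} = \frac{4 H - 14}{H + H} = \frac{-14 + 4 H}{2 H}$)
$\left(T{\left(-176 \right)} + 26214\right) + c{\left(123 \right)} = \left(9 \left(-176\right)^{3} + 26214\right) + \left(2 - \frac{7}{123}\right) = \left(9 \left(-5451776\right) + 26214\right) + \left(2 - \frac{7}{123}\right) = \left(-49065984 + 26214\right) + \left(2 - \frac{7}{123}\right) = -49039770 + \frac{239}{123} = - \frac{6031891471}{123}$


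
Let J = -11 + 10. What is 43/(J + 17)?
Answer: 43/16 ≈ 2.6875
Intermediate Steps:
J = -1
43/(J + 17) = 43/(-1 + 17) = 43/16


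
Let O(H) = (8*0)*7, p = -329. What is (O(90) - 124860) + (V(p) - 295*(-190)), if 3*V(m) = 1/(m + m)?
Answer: -135830941/1974 ≈ -68810.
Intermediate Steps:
O(H) = 0 (O(H) = 0*7 = 0)
V(m) = 1/(6*m) (V(m) = 1/(3*(m + m)) = 1/(3*((2*m))) = (1/(2*m))/3 = 1/(6*m))
(O(90) - 124860) + (V(p) - 295*(-190)) = (0 - 124860) + ((1/6)/(-329) - 295*(-190)) = -124860 + ((1/6)*(-1/329) - 1*(-56050)) = -124860 + (-1/1974 + 56050) = -124860 + 110642699/1974 = -135830941/1974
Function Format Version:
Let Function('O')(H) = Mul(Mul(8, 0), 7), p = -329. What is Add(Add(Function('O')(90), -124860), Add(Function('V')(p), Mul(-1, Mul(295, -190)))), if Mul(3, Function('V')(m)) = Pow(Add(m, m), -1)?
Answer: Rational(-135830941, 1974) ≈ -68810.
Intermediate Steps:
Function('O')(H) = 0 (Function('O')(H) = Mul(0, 7) = 0)
Function('V')(m) = Mul(Rational(1, 6), Pow(m, -1)) (Function('V')(m) = Mul(Rational(1, 3), Pow(Add(m, m), -1)) = Mul(Rational(1, 3), Pow(Mul(2, m), -1)) = Mul(Rational(1, 3), Mul(Rational(1, 2), Pow(m, -1))) = Mul(Rational(1, 6), Pow(m, -1)))
Add(Add(Function('O')(90), -124860), Add(Function('V')(p), Mul(-1, Mul(295, -190)))) = Add(Add(0, -124860), Add(Mul(Rational(1, 6), Pow(-329, -1)), Mul(-1, Mul(295, -190)))) = Add(-124860, Add(Mul(Rational(1, 6), Rational(-1, 329)), Mul(-1, -56050))) = Add(-124860, Add(Rational(-1, 1974), 56050)) = Add(-124860, Rational(110642699, 1974)) = Rational(-135830941, 1974)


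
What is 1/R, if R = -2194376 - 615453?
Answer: -1/2809829 ≈ -3.5589e-7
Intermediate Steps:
R = -2809829
1/R = 1/(-2809829) = -1/2809829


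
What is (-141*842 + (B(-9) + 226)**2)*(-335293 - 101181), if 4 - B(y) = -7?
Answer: 27302758122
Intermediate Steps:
B(y) = 11 (B(y) = 4 - 1*(-7) = 4 + 7 = 11)
(-141*842 + (B(-9) + 226)**2)*(-335293 - 101181) = (-141*842 + (11 + 226)**2)*(-335293 - 101181) = (-118722 + 237**2)*(-436474) = (-118722 + 56169)*(-436474) = -62553*(-436474) = 27302758122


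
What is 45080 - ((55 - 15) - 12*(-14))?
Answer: 44872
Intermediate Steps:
45080 - ((55 - 15) - 12*(-14)) = 45080 - (40 + 168) = 45080 - 1*208 = 45080 - 208 = 44872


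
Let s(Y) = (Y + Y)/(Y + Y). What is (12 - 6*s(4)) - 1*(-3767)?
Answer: 3773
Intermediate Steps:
s(Y) = 1 (s(Y) = (2*Y)/((2*Y)) = (2*Y)*(1/(2*Y)) = 1)
(12 - 6*s(4)) - 1*(-3767) = (12 - 6*1) - 1*(-3767) = (12 - 6) + 3767 = 6 + 3767 = 3773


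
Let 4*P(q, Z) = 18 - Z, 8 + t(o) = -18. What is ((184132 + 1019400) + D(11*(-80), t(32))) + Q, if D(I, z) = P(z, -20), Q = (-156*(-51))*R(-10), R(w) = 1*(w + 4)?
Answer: 2311611/2 ≈ 1.1558e+6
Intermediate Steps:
t(o) = -26 (t(o) = -8 - 18 = -26)
R(w) = 4 + w (R(w) = 1*(4 + w) = 4 + w)
P(q, Z) = 9/2 - Z/4 (P(q, Z) = (18 - Z)/4 = 9/2 - Z/4)
Q = -47736 (Q = (-156*(-51))*(4 - 10) = 7956*(-6) = -47736)
D(I, z) = 19/2 (D(I, z) = 9/2 - 1/4*(-20) = 9/2 + 5 = 19/2)
((184132 + 1019400) + D(11*(-80), t(32))) + Q = ((184132 + 1019400) + 19/2) - 47736 = (1203532 + 19/2) - 47736 = 2407083/2 - 47736 = 2311611/2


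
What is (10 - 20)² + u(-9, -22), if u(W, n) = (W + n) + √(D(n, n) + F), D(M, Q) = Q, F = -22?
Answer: 69 + 2*I*√11 ≈ 69.0 + 6.6332*I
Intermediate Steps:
u(W, n) = W + n + √(-22 + n) (u(W, n) = (W + n) + √(n - 22) = (W + n) + √(-22 + n) = W + n + √(-22 + n))
(10 - 20)² + u(-9, -22) = (10 - 20)² + (-9 - 22 + √(-22 - 22)) = (-10)² + (-9 - 22 + √(-44)) = 100 + (-9 - 22 + 2*I*√11) = 100 + (-31 + 2*I*√11) = 69 + 2*I*√11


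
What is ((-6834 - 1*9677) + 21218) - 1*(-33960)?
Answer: 38667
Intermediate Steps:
((-6834 - 1*9677) + 21218) - 1*(-33960) = ((-6834 - 9677) + 21218) + 33960 = (-16511 + 21218) + 33960 = 4707 + 33960 = 38667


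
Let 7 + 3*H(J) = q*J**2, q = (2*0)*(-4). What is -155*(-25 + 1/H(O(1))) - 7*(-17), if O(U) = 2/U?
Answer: 28423/7 ≈ 4060.4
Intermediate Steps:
q = 0 (q = 0*(-4) = 0)
H(J) = -7/3 (H(J) = -7/3 + (0*J**2)/3 = -7/3 + (1/3)*0 = -7/3 + 0 = -7/3)
-155*(-25 + 1/H(O(1))) - 7*(-17) = -155*(-25 + 1/(-7/3)) - 7*(-17) = -155*(-25 - 3/7) + 119 = -155*(-178/7) + 119 = 27590/7 + 119 = 28423/7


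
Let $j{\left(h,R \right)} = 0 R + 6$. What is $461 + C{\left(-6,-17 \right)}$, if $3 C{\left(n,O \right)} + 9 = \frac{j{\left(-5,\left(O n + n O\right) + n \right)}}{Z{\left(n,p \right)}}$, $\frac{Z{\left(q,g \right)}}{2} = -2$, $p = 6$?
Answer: $\frac{915}{2} \approx 457.5$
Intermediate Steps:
$j{\left(h,R \right)} = 6$ ($j{\left(h,R \right)} = 0 + 6 = 6$)
$Z{\left(q,g \right)} = -4$ ($Z{\left(q,g \right)} = 2 \left(-2\right) = -4$)
$C{\left(n,O \right)} = - \frac{7}{2}$ ($C{\left(n,O \right)} = -3 + \frac{6 \frac{1}{-4}}{3} = -3 + \frac{6 \left(- \frac{1}{4}\right)}{3} = -3 + \frac{1}{3} \left(- \frac{3}{2}\right) = -3 - \frac{1}{2} = - \frac{7}{2}$)
$461 + C{\left(-6,-17 \right)} = 461 - \frac{7}{2} = \frac{915}{2}$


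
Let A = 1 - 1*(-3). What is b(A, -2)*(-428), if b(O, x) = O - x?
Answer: -2568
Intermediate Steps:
A = 4 (A = 1 + 3 = 4)
b(A, -2)*(-428) = (4 - 1*(-2))*(-428) = (4 + 2)*(-428) = 6*(-428) = -2568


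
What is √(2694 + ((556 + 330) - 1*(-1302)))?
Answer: √4882 ≈ 69.871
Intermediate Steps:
√(2694 + ((556 + 330) - 1*(-1302))) = √(2694 + (886 + 1302)) = √(2694 + 2188) = √4882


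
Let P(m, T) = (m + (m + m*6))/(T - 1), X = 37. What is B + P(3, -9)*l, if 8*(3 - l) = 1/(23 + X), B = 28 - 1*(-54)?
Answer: 14961/200 ≈ 74.805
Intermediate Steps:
B = 82 (B = 28 + 54 = 82)
P(m, T) = 8*m/(-1 + T) (P(m, T) = (m + (m + 6*m))/(-1 + T) = (m + 7*m)/(-1 + T) = (8*m)/(-1 + T) = 8*m/(-1 + T))
l = 1439/480 (l = 3 - 1/(8*(23 + 37)) = 3 - 1/8/60 = 3 - 1/8*1/60 = 3 - 1/480 = 1439/480 ≈ 2.9979)
B + P(3, -9)*l = 82 + (8*3/(-1 - 9))*(1439/480) = 82 + (8*3/(-10))*(1439/480) = 82 + (8*3*(-1/10))*(1439/480) = 82 - 12/5*1439/480 = 82 - 1439/200 = 14961/200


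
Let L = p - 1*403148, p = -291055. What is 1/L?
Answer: -1/694203 ≈ -1.4405e-6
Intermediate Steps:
L = -694203 (L = -291055 - 1*403148 = -291055 - 403148 = -694203)
1/L = 1/(-694203) = -1/694203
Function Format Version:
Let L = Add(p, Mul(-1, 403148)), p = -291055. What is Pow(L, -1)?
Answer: Rational(-1, 694203) ≈ -1.4405e-6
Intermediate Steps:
L = -694203 (L = Add(-291055, Mul(-1, 403148)) = Add(-291055, -403148) = -694203)
Pow(L, -1) = Pow(-694203, -1) = Rational(-1, 694203)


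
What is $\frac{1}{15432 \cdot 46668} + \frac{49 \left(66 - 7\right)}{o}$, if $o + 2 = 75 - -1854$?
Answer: $\frac{2082042047143}{1387787969952} \approx 1.5003$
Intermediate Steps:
$o = 1927$ ($o = -2 + \left(75 - -1854\right) = -2 + \left(75 + 1854\right) = -2 + 1929 = 1927$)
$\frac{1}{15432 \cdot 46668} + \frac{49 \left(66 - 7\right)}{o} = \frac{1}{15432 \cdot 46668} + \frac{49 \left(66 - 7\right)}{1927} = \frac{1}{15432} \cdot \frac{1}{46668} + 49 \cdot 59 \cdot \frac{1}{1927} = \frac{1}{720180576} + 2891 \cdot \frac{1}{1927} = \frac{1}{720180576} + \frac{2891}{1927} = \frac{2082042047143}{1387787969952}$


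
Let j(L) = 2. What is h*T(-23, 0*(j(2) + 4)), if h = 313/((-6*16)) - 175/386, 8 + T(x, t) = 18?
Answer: -344045/9264 ≈ -37.138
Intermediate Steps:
T(x, t) = 10 (T(x, t) = -8 + 18 = 10)
h = -68809/18528 (h = 313/(-96) - 175*1/386 = 313*(-1/96) - 175/386 = -313/96 - 175/386 = -68809/18528 ≈ -3.7138)
h*T(-23, 0*(j(2) + 4)) = -68809/18528*10 = -344045/9264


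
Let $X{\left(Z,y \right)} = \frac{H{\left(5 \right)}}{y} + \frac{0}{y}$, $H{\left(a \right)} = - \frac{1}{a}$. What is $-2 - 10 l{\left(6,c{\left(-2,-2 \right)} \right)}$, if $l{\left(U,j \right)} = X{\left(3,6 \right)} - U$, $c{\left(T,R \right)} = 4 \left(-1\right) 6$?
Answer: $\frac{175}{3} \approx 58.333$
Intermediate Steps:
$X{\left(Z,y \right)} = - \frac{1}{5 y}$ ($X{\left(Z,y \right)} = \frac{\left(-1\right) \frac{1}{5}}{y} + \frac{0}{y} = \frac{\left(-1\right) \frac{1}{5}}{y} + 0 = - \frac{1}{5 y} + 0 = - \frac{1}{5 y}$)
$c{\left(T,R \right)} = -24$ ($c{\left(T,R \right)} = \left(-4\right) 6 = -24$)
$l{\left(U,j \right)} = - \frac{1}{30} - U$ ($l{\left(U,j \right)} = - \frac{1}{5 \cdot 6} - U = \left(- \frac{1}{5}\right) \frac{1}{6} - U = - \frac{1}{30} - U$)
$-2 - 10 l{\left(6,c{\left(-2,-2 \right)} \right)} = -2 - 10 \left(- \frac{1}{30} - 6\right) = -2 - - \frac{181}{3} = -2 + \frac{181}{3} = \frac{175}{3}$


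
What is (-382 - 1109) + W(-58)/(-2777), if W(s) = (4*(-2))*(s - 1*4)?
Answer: -4141003/2777 ≈ -1491.2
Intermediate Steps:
W(s) = 32 - 8*s (W(s) = -8*(s - 4) = -8*(-4 + s) = 32 - 8*s)
(-382 - 1109) + W(-58)/(-2777) = (-382 - 1109) + (32 - 8*(-58))/(-2777) = -1491 + (32 + 464)*(-1/2777) = -1491 + 496*(-1/2777) = -1491 - 496/2777 = -4141003/2777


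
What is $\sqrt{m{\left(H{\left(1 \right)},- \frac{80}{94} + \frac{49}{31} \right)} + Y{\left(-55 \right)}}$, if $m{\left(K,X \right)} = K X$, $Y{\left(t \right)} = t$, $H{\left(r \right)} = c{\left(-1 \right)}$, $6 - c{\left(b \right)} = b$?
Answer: $\frac{i \sqrt{105915158}}{1457} \approx 7.0635 i$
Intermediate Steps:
$c{\left(b \right)} = 6 - b$
$H{\left(r \right)} = 7$ ($H{\left(r \right)} = 6 - -1 = 6 + 1 = 7$)
$\sqrt{m{\left(H{\left(1 \right)},- \frac{80}{94} + \frac{49}{31} \right)} + Y{\left(-55 \right)}} = \sqrt{7 \left(- \frac{80}{94} + \frac{49}{31}\right) - 55} = \sqrt{7 \left(\left(-80\right) \frac{1}{94} + 49 \cdot \frac{1}{31}\right) - 55} = \sqrt{7 \left(- \frac{40}{47} + \frac{49}{31}\right) - 55} = \sqrt{7 \cdot \frac{1063}{1457} - 55} = \sqrt{\frac{7441}{1457} - 55} = \sqrt{- \frac{72694}{1457}} = \frac{i \sqrt{105915158}}{1457}$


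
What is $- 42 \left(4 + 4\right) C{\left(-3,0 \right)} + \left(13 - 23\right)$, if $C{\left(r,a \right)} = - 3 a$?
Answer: $-10$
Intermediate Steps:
$- 42 \left(4 + 4\right) C{\left(-3,0 \right)} + \left(13 - 23\right) = - 42 \left(4 + 4\right) \left(\left(-3\right) 0\right) + \left(13 - 23\right) = - 42 \cdot 8 \cdot 0 + \left(13 - 23\right) = \left(-42\right) 0 - 10 = 0 - 10 = -10$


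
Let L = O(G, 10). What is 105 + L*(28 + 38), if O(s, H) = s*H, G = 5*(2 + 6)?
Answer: 26505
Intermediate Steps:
G = 40 (G = 5*8 = 40)
O(s, H) = H*s
L = 400 (L = 10*40 = 400)
105 + L*(28 + 38) = 105 + 400*(28 + 38) = 105 + 400*66 = 105 + 26400 = 26505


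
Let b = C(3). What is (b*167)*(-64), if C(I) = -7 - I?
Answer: 106880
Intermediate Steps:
b = -10 (b = -7 - 1*3 = -7 - 3 = -10)
(b*167)*(-64) = -10*167*(-64) = -1670*(-64) = 106880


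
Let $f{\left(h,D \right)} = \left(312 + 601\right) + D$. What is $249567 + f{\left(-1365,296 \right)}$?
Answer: $250776$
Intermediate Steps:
$f{\left(h,D \right)} = 913 + D$
$249567 + f{\left(-1365,296 \right)} = 249567 + \left(913 + 296\right) = 249567 + 1209 = 250776$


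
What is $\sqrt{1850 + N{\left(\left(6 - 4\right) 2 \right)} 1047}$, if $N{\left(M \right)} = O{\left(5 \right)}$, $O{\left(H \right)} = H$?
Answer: $\sqrt{7085} \approx 84.172$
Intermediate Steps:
$N{\left(M \right)} = 5$
$\sqrt{1850 + N{\left(\left(6 - 4\right) 2 \right)} 1047} = \sqrt{1850 + 5 \cdot 1047} = \sqrt{1850 + 5235} = \sqrt{7085}$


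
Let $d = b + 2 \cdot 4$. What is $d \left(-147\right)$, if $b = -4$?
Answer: $-588$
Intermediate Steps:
$d = 4$ ($d = -4 + 2 \cdot 4 = -4 + 8 = 4$)
$d \left(-147\right) = 4 \left(-147\right) = -588$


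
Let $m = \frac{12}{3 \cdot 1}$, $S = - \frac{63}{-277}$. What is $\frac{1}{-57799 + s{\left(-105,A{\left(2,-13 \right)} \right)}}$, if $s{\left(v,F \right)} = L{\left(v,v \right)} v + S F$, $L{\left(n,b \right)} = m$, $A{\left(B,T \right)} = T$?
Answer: $- \frac{277}{16127482} \approx -1.7176 \cdot 10^{-5}$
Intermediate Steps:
$S = \frac{63}{277}$ ($S = \left(-63\right) \left(- \frac{1}{277}\right) = \frac{63}{277} \approx 0.22744$)
$m = 4$ ($m = \frac{12}{3} = 12 \cdot \frac{1}{3} = 4$)
$L{\left(n,b \right)} = 4$
$s{\left(v,F \right)} = 4 v + \frac{63 F}{277}$
$\frac{1}{-57799 + s{\left(-105,A{\left(2,-13 \right)} \right)}} = \frac{1}{-57799 + \left(4 \left(-105\right) + \frac{63}{277} \left(-13\right)\right)} = \frac{1}{-57799 - \frac{117159}{277}} = \frac{1}{- \frac{16127482}{277}} = - \frac{277}{16127482}$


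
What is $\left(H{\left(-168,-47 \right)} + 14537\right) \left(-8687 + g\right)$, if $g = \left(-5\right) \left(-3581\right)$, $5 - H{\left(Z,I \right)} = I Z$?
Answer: $61262828$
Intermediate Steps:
$H{\left(Z,I \right)} = 5 - I Z$
$g = 17905$
$\left(H{\left(-168,-47 \right)} + 14537\right) \left(-8687 + g\right) = \left(\left(5 - \left(-47\right) \left(-168\right)\right) + 14537\right) \left(-8687 + 17905\right) = \left(\left(5 - 7896\right) + 14537\right) 9218 = \left(-7891 + 14537\right) 9218 = 6646 \cdot 9218 = 61262828$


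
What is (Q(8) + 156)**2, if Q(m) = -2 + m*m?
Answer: 47524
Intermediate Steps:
Q(m) = -2 + m**2
(Q(8) + 156)**2 = ((-2 + 8**2) + 156)**2 = ((-2 + 64) + 156)**2 = (62 + 156)**2 = 218**2 = 47524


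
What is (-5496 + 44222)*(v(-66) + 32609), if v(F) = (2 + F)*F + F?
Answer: 1423838842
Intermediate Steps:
v(F) = F + F*(2 + F) (v(F) = F*(2 + F) + F = F + F*(2 + F))
(-5496 + 44222)*(v(-66) + 32609) = (-5496 + 44222)*(-66*(3 - 66) + 32609) = 38726*(-66*(-63) + 32609) = 38726*(4158 + 32609) = 38726*36767 = 1423838842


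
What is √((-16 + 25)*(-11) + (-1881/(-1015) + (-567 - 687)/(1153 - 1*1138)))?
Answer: I*√186209870/1015 ≈ 13.444*I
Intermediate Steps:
√((-16 + 25)*(-11) + (-1881/(-1015) + (-567 - 687)/(1153 - 1*1138))) = √(9*(-11) + (-1881*(-1/1015) - 1254/(1153 - 1138))) = √(-99 + (1881/1015 - 1254/15)) = √(-99 + (1881/1015 - 1254*1/15)) = √(-99 + (1881/1015 - 418/5)) = √(-99 - 82973/1015) = √(-183458/1015) = I*√186209870/1015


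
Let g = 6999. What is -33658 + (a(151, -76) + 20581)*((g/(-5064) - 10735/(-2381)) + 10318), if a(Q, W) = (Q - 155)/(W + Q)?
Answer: 64020156187885981/301434600 ≈ 2.1238e+8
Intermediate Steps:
a(Q, W) = (-155 + Q)/(Q + W)
-33658 + (a(151, -76) + 20581)*((g/(-5064) - 10735/(-2381)) + 10318) = -33658 + ((-155 + 151)/(151 - 76) + 20581)*((6999/(-5064) - 10735/(-2381)) + 10318) = -33658 + (-4/75 + 20581)*((6999*(-1/5064) - 10735*(-1/2381)) + 10318) = -33658 + ((1/75)*(-4) + 20581)*((-2333/1688 + 10735/2381) + 10318) = -33658 + (-4/75 + 20581)*(12565807/4019128 + 10318) = -33658 + (1543571/75)*(41481928511/4019128) = -33658 + 64030301873652781/301434600 = 64020156187885981/301434600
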